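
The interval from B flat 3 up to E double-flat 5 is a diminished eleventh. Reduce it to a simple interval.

Subtracting seven from the interval number removes an octave: 11 − 7 = 4.
Quality carries through unchanged, so the simple form is a diminished fourth.

d4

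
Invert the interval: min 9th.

First reduce the compound minor ninth to its simple form, a minor second.
Inverted interval numbers add to nine, so a second pairs with a seventh (2 + 7 = 9).
Quality inverts too: minor becomes major. That makes the inversion a major seventh.

major seventh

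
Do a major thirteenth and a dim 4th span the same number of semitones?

No

21 semitones (major thirteenth) vs 4 semitones (diminished fourth): not equal.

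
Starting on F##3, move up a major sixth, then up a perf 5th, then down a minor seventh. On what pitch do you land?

B##3

A major sixth up from F##3 is D##4.
A perfect fifth up from D##4 is A##4.
Down a minor seventh from A##4: B##3 (10 semitones down).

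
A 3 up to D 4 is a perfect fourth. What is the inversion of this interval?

The rule of nine gives the new number: 9 − 4 = 5, so a fourth becomes a fifth.
And perfect stays perfect under inversion, so we get a perfect fifth.

P5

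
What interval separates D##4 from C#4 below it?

augmented 2nd

Descending from D##4 to C#4 is the same interval as ascending C#4 to D##4.
C to D spans two letter names (C-D): a second.
The major second is 2 semitones; here we have 3, one semitone wider: augmented.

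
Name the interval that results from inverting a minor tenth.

M6

First reduce the compound minor tenth to its simple form, a minor third.
The rule of nine gives the new number: 9 − 3 = 6, so a third becomes a sixth.
And minor becomes major under inversion, so we get a major sixth.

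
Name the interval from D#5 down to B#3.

minor tenth

Descending from D#5 to B#3 is the same interval as ascending B#3 to D#5.
B to D spans three letter names (B-C-D), plus an octave: a tenth.
B#3 to D#5 is 15 semitones, a half step short of the major tenth (16), so this is minor.
(Equivalently, a compound minor third: a minor third plus an octave.)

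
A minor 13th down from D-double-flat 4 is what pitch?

The thirteenth's letter: D down six letter names plus an octave → F.
A minor thirteenth is 20 semitones; 20 semitones down from Dbb4 gives Fb2.

F-flat 2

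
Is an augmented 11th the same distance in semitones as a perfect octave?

An augmented eleventh spans 18 semitones; a perfect octave spans 12 semitones. They differ by 6.

No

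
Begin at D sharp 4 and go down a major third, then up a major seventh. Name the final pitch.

A sharp 4

Down a major third from D#4: B3 (4 semitones down).
B3 up a major seventh → A#4 (11 semitones).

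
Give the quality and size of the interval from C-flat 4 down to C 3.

Descending from Cb4 to C3 is the same interval as ascending C3 to Cb4.
C to C is the same letter name, plus an octave, so the interval is some kind of octave.
A perfect octave would be 12 semitones; C3 to Cb4 is 11, one semitone narrower, so the interval is diminished.

diminished octave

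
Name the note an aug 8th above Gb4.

G5

An octave keeps the letter name G, an octave up from G.
Moving 13 semitones up from Gb4 (the size of an augmented octave) reaches G5.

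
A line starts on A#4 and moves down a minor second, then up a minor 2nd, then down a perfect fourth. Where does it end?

E#4

A minor second down from A#4 is G##4.
G##4 up a minor second → A#4 (1 semitone).
A perfect fourth down from A#4 is E#4.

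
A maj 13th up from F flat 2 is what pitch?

D flat 4

The thirteenth's letter: F up six letter names plus an octave → D.
Moving 21 semitones up from Fb2 (the size of a major thirteenth) reaches Db4.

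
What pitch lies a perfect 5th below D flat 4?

Five letter names down from D: G.
Moving 7 semitones down from Db4 (the size of a perfect fifth) reaches Gb3.

G flat 3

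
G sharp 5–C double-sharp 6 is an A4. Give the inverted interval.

diminished fifth

The rule of nine gives the new number: 9 − 4 = 5, so a fourth becomes a fifth.
The quality also flips — augmented becomes diminished — giving a diminished fifth.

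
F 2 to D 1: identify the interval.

minor 10th

Descending from F2 to D1 is the same interval as ascending D1 to F2.
D to F spans three letter names (D-E-F), plus an octave: a tenth.
A major tenth would be 16 semitones, but D1 to F2 is 15 — one semitone narrower, making it a minor tenth.
(Equivalently, a compound minor third: a minor third plus an octave.)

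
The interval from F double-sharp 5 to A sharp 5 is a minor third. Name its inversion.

major 6th

Inverted interval numbers add to nine, so a third pairs with a sixth (3 + 6 = 9).
And minor becomes major under inversion, so we get a major sixth.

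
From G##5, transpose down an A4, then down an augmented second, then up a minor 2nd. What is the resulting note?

Down an augmented fourth from G##5: D#5 (6 semitones down).
Down an augmented second from D#5: C5 (3 semitones down).
C5 up a minor second → Db5 (1 semitone).

Db5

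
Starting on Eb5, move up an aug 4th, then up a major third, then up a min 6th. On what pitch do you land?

Eb5 up an augmented fourth → A5 (6 semitones).
A major third up from A5 is C#6.
Up a minor sixth from C#6: A6 (8 semitones up).

A6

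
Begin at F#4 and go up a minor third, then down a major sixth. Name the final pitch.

F#4 up a minor third → A4 (3 semitones).
Down a major sixth from A4: C4 (9 semitones down).

C4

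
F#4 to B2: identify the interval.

Descending from F#4 to B2 is the same interval as ascending B2 to F#4.
B to F spans five letter names (B-C-D-E-F), plus an octave — that makes it a twelfth of some quality.
Counting semitones, B2→F#4 is 19, which is the perfect twelfth.
(Equivalently, a compound perfect fifth: a perfect fifth plus an octave.)

perfect 12th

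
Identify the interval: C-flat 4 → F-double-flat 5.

C to F spans four letter names (C-D-E-F), plus an octave, so the interval is some kind of eleventh.
The perfect eleventh is 17 semitones; here we have 16, one semitone narrower: diminished.
(Equivalently, a compound diminished fourth: a diminished fourth plus an octave.)

diminished eleventh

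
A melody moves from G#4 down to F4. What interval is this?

Descending from G#4 to F4 is the same interval as ascending F4 to G#4.
F to G spans two letter names (F-G): a second.
The major second is 2 semitones; here we have 3, one semitone wider: augmented.

augmented 2nd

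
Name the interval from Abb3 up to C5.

A to C spans three letter names (A-B-C), plus an octave: a tenth.
The major tenth is 16 semitones; here we have 17, one semitone wider: augmented.
(Equivalently, a compound augmented third: an augmented third plus an octave.)

augmented tenth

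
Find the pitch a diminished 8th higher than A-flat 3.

A-double-flat 4

For an octave the letter name doesn't change: still A, an octave up.
A diminished octave spans 11 semitones, so from Ab3 the target pitch is Abb4.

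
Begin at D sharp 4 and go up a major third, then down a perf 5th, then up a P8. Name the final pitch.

B sharp 4

D#4 up a major third → F##4 (4 semitones).
Down a perfect fifth from F##4: B#3 (7 semitones down).
Up a perfect octave from B#3: B#4 (12 semitones up).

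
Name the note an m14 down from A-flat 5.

B-flat 3

Counting seven letter names plus an octave down from A lands on B.
Moving 22 semitones down from Ab5 (the size of a minor fourteenth) reaches Bb3.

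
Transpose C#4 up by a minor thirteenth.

A5

Counting six letter names plus an octave up from C lands on A.
Moving 20 semitones up from C#4 (the size of a minor thirteenth) reaches A5.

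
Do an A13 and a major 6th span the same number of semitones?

No

An augmented thirteenth spans 22 semitones; a major sixth spans 9 semitones. They differ by 13.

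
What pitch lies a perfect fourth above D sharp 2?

G sharp 2

The fourth takes the letter from D up to G.
A perfect fourth is 5 semitones; 5 semitones up from D#2 gives G#2.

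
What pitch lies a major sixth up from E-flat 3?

Six letter names up from E: C.
A major sixth spans 9 semitones, so from Eb3 the target pitch is C4.

C 4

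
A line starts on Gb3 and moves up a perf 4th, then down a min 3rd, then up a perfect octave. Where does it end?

Up a perfect fourth from Gb3: Cb4 (5 semitones up).
Cb4 down a minor third → Ab3 (3 semitones).
Ab3 up a perfect octave → Ab4 (12 semitones).

Ab4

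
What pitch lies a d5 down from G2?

C#2

The fifth takes the letter from G down to C.
A diminished fifth spans 6 semitones, so from G2 the target pitch is C#2.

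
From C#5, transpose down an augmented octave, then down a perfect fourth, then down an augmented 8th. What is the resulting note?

Gb2

Down an augmented octave from C#5: C4 (13 semitones down).
Down a perfect fourth from C4: G3 (5 semitones down).
G3 down an augmented octave → Gb2 (13 semitones).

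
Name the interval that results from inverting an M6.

The rule of nine gives the new number: 9 − 6 = 3, so a sixth becomes a third.
Quality inverts too: major becomes minor. That makes the inversion a minor third.

minor third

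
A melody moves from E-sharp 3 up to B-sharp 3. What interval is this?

perfect fifth

E to B spans five letter names (E-F-G-A-B), so the interval is some kind of fifth.
The perfect fifth spans 7 semitones, and E#3 to B#3 is exactly 7 semitones — so this is a perfect fifth.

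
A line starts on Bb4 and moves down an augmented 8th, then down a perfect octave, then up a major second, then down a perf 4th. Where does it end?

Gb2

Down an augmented octave from Bb4: Bbb3 (13 semitones down).
Bbb3 down a perfect octave → Bbb2 (12 semitones).
Bbb2 up a major second → Cb3 (2 semitones).
Cb3 down a perfect fourth → Gb2 (5 semitones).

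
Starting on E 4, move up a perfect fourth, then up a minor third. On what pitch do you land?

C 5

A perfect fourth up from E4 is A4.
Up a minor third from A4: C5 (3 semitones up).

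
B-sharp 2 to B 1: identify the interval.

augmented octave

Descending from B#2 to B1 is the same interval as ascending B1 to B#2.
B to B is the same letter name, plus an octave, so the interval is some kind of octave.
B1 to B#2 spans 13 semitones — one semitone wider than the perfect octave (12) — giving an augmented octave.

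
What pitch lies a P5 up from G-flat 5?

D-flat 6

Counting five letter names up from G lands on D.
A perfect fifth spans 7 semitones, so from Gb5 the target pitch is Db6.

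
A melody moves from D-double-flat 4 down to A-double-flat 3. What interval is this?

perfect fourth

Descending from Dbb4 to Abb3 is the same interval as ascending Abb3 to Dbb4.
A to D spans four letter names (A-B-C-D) — that makes it a fourth of some quality.
Counting semitones, Abb3→Dbb4 is 5, which is the perfect fourth.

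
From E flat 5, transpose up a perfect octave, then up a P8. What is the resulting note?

E flat 7

Up a perfect octave from Eb5: Eb6 (12 semitones up).
Eb6 up a perfect octave → Eb7 (12 semitones).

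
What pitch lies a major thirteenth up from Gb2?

Counting six letter names plus an octave up from G lands on E.
A major thirteenth spans 21 semitones, so from Gb2 the target pitch is Eb4.

Eb4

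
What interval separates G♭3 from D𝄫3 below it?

augmented 4th

Descending from Gb3 to Dbb3 is the same interval as ascending Dbb3 to Gb3.
D to G spans four letter names (D-E-F-G) — that makes it a fourth of some quality.
Dbb3 to Gb3 spans 6 semitones — one semitone wider than the perfect fourth (5) — giving an augmented fourth.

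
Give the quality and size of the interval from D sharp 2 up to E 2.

D to E spans two letter names (D-E) — that makes it a second of some quality.
A major second would be 2 semitones, but D#2 to E2 is 1 — one semitone narrower, making it a minor second.

minor 2nd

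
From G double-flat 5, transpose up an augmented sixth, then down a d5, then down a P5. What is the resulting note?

D 5

Gbb5 up an augmented sixth → Eb6 (10 semitones).
A diminished fifth down from Eb6 is A5.
Down a perfect fifth from A5: D5 (7 semitones down).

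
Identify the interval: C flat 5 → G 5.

C to G spans five letter names (C-D-E-F-G) — that makes it a fifth of some quality.
Cb5 to G5 spans 8 semitones — one semitone wider than the perfect fifth (7) — giving an augmented fifth.

augmented fifth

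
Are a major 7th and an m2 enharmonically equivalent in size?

11 semitones (major seventh) vs 1 semitone (minor second): not equal.

No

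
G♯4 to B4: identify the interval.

minor 3rd

G to B spans three letter names (G-A-B) — that makes it a third of some quality.
At 3 semitones, G#4→B4 falls one short of a major third: minor.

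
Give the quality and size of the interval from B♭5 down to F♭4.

Descending from Bb5 to Fb4 is the same interval as ascending Fb4 to Bb5.
F to B spans four letter names (F-G-A-B), plus an octave: an eleventh.
The perfect eleventh is 17 semitones; here we have 18, one semitone wider: augmented.
(Equivalently, a compound augmented fourth: an augmented fourth plus an octave.)

augmented eleventh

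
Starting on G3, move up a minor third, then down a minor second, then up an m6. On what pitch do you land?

A minor third up from G3 is Bb3.
Bb3 down a minor second → A3 (1 semitone).
Up a minor sixth from A3: F4 (8 semitones up).

F4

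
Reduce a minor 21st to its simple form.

minor 7th

Take out 2 octaves (14 from the number): 21 − 14 = 7.
That makes a minor twenty-first a compound minor seventh — 2 octaves plus a minor seventh.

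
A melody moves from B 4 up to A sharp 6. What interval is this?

B to A spans seven letter names (B-C-D-E-F-G-A), plus an octave, so the interval is some kind of fourteenth.
The major fourteenth spans 23 semitones, and B4 to A#6 is exactly 23 semitones — so this is a major fourteenth.
(Equivalently, a compound major seventh: a major seventh plus an octave.)

M14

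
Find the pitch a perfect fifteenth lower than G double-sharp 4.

G double-sharp 2

A fifteenth keeps the letter name G, two octaves down from G.
Moving 24 semitones down from G##4 (the size of a perfect fifteenth) reaches G##2.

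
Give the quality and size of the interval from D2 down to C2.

M2

Descending from D2 to C2 is the same interval as ascending C2 to D2.
C to D spans two letter names (C-D) — that makes it a second of some quality.
C2 to D2 is 2 semitones, matching the major second exactly, so the quality is major.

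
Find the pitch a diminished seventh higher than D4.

Cb5

Seven letter names up from D: C.
Moving 9 semitones up from D4 (the size of a diminished seventh) reaches Cb5.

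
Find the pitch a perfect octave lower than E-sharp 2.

For an octave the letter name doesn't change: still E, an octave down.
A perfect octave spans 12 semitones, so from E#2 the target pitch is E#1.

E-sharp 1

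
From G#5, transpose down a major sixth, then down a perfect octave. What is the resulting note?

B3

Down a major sixth from G#5: B4 (9 semitones down).
A perfect octave down from B4 is B3.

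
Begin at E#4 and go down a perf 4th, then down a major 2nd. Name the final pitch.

A#3

A perfect fourth down from E#4 is B#3.
B#3 down a major second → A#3 (2 semitones).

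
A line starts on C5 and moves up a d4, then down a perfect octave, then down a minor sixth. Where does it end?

C5 up a diminished fourth → Fb5 (4 semitones).
Fb5 down a perfect octave → Fb4 (12 semitones).
Down a minor sixth from Fb4: Ab3 (8 semitones down).

Ab3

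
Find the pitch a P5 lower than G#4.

C#4

Five letter names down from G: C.
A perfect fifth is 7 semitones; 7 semitones down from G#4 gives C#4.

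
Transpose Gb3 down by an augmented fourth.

Dbb3

Four letter names down from G: D.
Moving 6 semitones down from Gb3 (the size of an augmented fourth) reaches Dbb3.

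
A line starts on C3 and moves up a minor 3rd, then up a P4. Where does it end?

Ab3

C3 up a minor third → Eb3 (3 semitones).
A perfect fourth up from Eb3 is Ab3.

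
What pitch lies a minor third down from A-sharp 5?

F-double-sharp 5

The third takes the letter from A down to F.
A minor third is 3 semitones; 3 semitones down from A#5 gives F##5.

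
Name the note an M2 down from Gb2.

Fb2

Counting two letter names down from G lands on F.
A major second is 2 semitones; 2 semitones down from Gb2 gives Fb2.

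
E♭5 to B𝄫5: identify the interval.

diminished fifth

E to B spans five letter names (E-F-G-A-B), so the interval is some kind of fifth.
Eb5 to Bbb5 spans 6 semitones — one semitone narrower than the perfect fifth (7) — giving a diminished fifth.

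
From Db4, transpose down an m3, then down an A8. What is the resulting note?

Bbb2

Down a minor third from Db4: Bb3 (3 semitones down).
Bb3 down an augmented octave → Bbb2 (13 semitones).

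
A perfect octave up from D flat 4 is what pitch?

An octave keeps the letter name D, an octave up from D.
A perfect octave is 12 semitones; 12 semitones up from Db4 gives Db5.

D flat 5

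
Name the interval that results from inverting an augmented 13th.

First reduce the compound augmented thirteenth to its simple form, an augmented sixth.
Inverted interval numbers add to nine, so a sixth pairs with a third (6 + 3 = 9).
Quality inverts too: augmented becomes diminished. That makes the inversion a diminished third.

diminished third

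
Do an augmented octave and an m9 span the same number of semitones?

Both span 13 semitones: an augmented octave and a minor ninth are the same chromatic distance.

Yes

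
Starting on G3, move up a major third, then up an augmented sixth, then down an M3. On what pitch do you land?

E#4

G3 up a major third → B3 (4 semitones).
B3 up an augmented sixth → G##4 (10 semitones).
Down a major third from G##4: E#4 (4 semitones down).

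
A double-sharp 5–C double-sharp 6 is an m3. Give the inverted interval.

major sixth

Inverted interval numbers add to nine, so a third pairs with a sixth (3 + 6 = 9).
And minor becomes major under inversion, so we get a major sixth.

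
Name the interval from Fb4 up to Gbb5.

minor 9th

F to G spans two letter names (F-G), plus an octave, so the interval is some kind of ninth.
Fb4 to Gbb5 is 13 semitones, a half step short of the major ninth (14), so this is minor.
(Equivalently, a compound minor second: a minor second plus an octave.)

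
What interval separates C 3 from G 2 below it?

perfect 4th

Descending from C3 to G2 is the same interval as ascending G2 to C3.
G to C spans four letter names (G-A-B-C), so the interval is some kind of fourth.
G2 to C3 is 5 semitones, matching the perfect fourth exactly, so the quality is perfect.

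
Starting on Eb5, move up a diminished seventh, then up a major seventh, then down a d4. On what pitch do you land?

G6

Up a diminished seventh from Eb5: Dbb6 (9 semitones up).
Up a major seventh from Dbb6: Cb7 (11 semitones up).
A diminished fourth down from Cb7 is G6.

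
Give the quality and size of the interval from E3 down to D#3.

minor second

Descending from E3 to D#3 is the same interval as ascending D#3 to E3.
D to E spans two letter names (D-E) — that makes it a second of some quality.
D#3 to E3 is 1 semitone, a half step short of the major second (2), so this is minor.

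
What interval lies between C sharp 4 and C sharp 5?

perfect octave

C to C is the same letter name, plus an octave: an octave.
The perfect octave spans 12 semitones, and C#4 to C#5 is exactly 12 semitones — so this is a perfect octave.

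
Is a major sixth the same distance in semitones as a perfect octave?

No

9 semitones (major sixth) vs 12 semitones (perfect octave): not equal.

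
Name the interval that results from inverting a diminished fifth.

augmented 4th

Inverted interval numbers add to nine, so a fifth pairs with a fourth (5 + 4 = 9).
The quality also flips — diminished becomes augmented — giving an augmented fourth.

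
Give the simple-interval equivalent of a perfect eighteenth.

perfect 4th

Subtracting seven from the interval number removes an octave: 18 − 14 = 4.
So a perfect eighteenth is 2 octaves plus a perfect fourth. The quality is unchanged.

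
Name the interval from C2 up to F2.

C to F spans four letter names (C-D-E-F) — that makes it a fourth of some quality.
Counting semitones, C2→F2 is 5, which is the perfect fourth.

perfect 4th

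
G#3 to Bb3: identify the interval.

G to B spans three letter names (G-A-B): a third.
The major third is 4 semitones; here we have 2, two semitones narrower: diminished.

d3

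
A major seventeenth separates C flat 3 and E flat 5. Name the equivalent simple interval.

M3

Each octave removed subtracts seven from the number: 17 − 14 = 3.
So a major seventeenth is 2 octaves plus a major third. The quality is unchanged.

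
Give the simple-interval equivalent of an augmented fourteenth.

augmented 7th

Each octave removed subtracts seven from the number: 14 − 7 = 7.
That makes an augmented fourteenth a compound augmented seventh — an octave plus an augmented seventh.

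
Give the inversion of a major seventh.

Inverted interval numbers add to nine, so a seventh pairs with a second (7 + 2 = 9).
And major becomes minor under inversion, so we get a minor second.

minor second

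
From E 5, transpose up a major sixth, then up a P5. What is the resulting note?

Up a major sixth from E5: C#6 (9 semitones up).
A perfect fifth up from C#6 is G#6.

G sharp 6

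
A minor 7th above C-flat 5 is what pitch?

The seventh takes the letter from C up to B.
A minor seventh spans 10 semitones, so from Cb5 the target pitch is Bbb5.

B-double-flat 5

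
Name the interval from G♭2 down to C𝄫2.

augmented fifth

Descending from Gb2 to Cbb2 is the same interval as ascending Cbb2 to Gb2.
C to G spans five letter names (C-D-E-F-G) — that makes it a fifth of some quality.
The perfect fifth is 7 semitones; here we have 8, one semitone wider: augmented.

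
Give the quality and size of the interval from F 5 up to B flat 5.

F to B spans four letter names (F-G-A-B), so the interval is some kind of fourth.
Counting semitones, F5→Bb5 is 5, which is the perfect fourth.

perfect 4th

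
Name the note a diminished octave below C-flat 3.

C 2

The letter stays C (same as the start), shifted an octave down.
A diminished octave spans 11 semitones, so from Cb3 the target pitch is C2.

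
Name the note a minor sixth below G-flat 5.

B-flat 4

The sixth takes the letter from G down to B.
Moving 8 semitones down from Gb5 (the size of a minor sixth) reaches Bb4.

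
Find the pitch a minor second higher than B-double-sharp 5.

Counting two letter names up from B lands on C.
Moving 1 semitone up from B##5 (the size of a minor second) reaches C##6.

C-double-sharp 6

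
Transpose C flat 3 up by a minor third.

Three letter names up from C: E.
Moving 3 semitones up from Cb3 (the size of a minor third) reaches Ebb3.

E double-flat 3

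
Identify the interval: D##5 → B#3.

Descending from D##5 to B#3 is the same interval as ascending B#3 to D##5.
B to D spans three letter names (B-C-D), plus an octave — that makes it a tenth of some quality.
B#3 to D##5 is 16 semitones, matching the major tenth exactly, so the quality is major.
(Equivalently, a compound major third: a major third plus an octave.)

major tenth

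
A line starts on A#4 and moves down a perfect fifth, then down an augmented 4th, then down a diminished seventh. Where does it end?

B#2

A perfect fifth down from A#4 is D#4.
D#4 down an augmented fourth → A3 (6 semitones).
A3 down a diminished seventh → B#2 (9 semitones).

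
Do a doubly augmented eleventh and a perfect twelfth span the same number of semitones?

Yes

A doubly augmented eleventh spans 19 semitones, and a perfect twelfth also spans 19 semitones — they're enharmonic.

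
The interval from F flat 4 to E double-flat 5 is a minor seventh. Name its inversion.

Inverted interval numbers add to nine, so a seventh pairs with a second (7 + 2 = 9).
The quality also flips — minor becomes major — giving a major second.

major 2nd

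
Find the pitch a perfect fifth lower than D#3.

The fifth takes the letter from D down to G.
A perfect fifth spans 7 semitones, so from D#3 the target pitch is G#2.

G#2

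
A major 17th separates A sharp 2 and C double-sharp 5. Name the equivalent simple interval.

major 3rd

Each octave removed subtracts seven from the number: 17 − 14 = 3.
That makes a major seventeenth a compound major third — 2 octaves plus a major third.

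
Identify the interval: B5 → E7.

perfect eleventh

B to E spans four letter names (B-C-D-E), plus an octave, so the interval is some kind of eleventh.
B5 to E7 is 17 semitones, matching the perfect eleventh exactly, so the quality is perfect.
(Equivalently, a compound perfect fourth: a perfect fourth plus an octave.)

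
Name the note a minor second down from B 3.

A sharp 3

Counting two letter names down from B lands on A.
A minor second spans 1 semitone, so from B3 the target pitch is A#3.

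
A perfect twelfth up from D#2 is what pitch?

Counting five letter names plus an octave up from D lands on A.
A perfect twelfth spans 19 semitones, so from D#2 the target pitch is A#3.

A#3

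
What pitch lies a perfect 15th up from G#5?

G#7

For a fifteenth the letter name doesn't change: still G, two octaves up.
Moving 24 semitones up from G#5 (the size of a perfect fifteenth) reaches G#7.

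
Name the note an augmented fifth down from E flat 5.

A double-flat 4

The fifth takes the letter from E down to A.
Moving 8 semitones down from Eb5 (the size of an augmented fifth) reaches Abb4.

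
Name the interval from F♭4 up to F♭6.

F to F is the same letter name, plus 2 octaves, so the interval is some kind of fifteenth.
Fb4 to Fb6 is 24 semitones, matching the perfect fifteenth exactly, so the quality is perfect.
(Equivalently, a compound perfect octave: a perfect octave plus an octave.)

P15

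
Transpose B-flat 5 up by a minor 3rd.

D-flat 6

Counting three letter names up from B lands on D.
A minor third is 3 semitones; 3 semitones up from Bb5 gives Db6.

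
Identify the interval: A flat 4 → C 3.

minor thirteenth

Descending from Ab4 to C3 is the same interval as ascending C3 to Ab4.
C to A spans six letter names (C-D-E-F-G-A), plus an octave — that makes it a thirteenth of some quality.
C3 to Ab4 is 20 semitones, a half step short of the major thirteenth (21), so this is minor.
(Equivalently, a compound minor sixth: a minor sixth plus an octave.)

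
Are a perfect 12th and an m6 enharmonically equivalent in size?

No

A perfect twelfth is 19 semitones but a minor sixth is 8 semitones — different sizes.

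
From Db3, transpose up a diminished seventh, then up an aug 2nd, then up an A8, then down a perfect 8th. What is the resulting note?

D4

A diminished seventh up from Db3 is Cbb4.
An augmented second up from Cbb4 is Db4.
Up an augmented octave from Db4: D5 (13 semitones up).
A perfect octave down from D5 is D4.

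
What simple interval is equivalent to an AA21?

Take out 2 octaves (14 from the number): 21 − 14 = 7.
That makes a doubly augmented twenty-first a compound doubly augmented seventh — 2 octaves plus a doubly augmented seventh.

doubly augmented seventh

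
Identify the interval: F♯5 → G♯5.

major second

F to G spans two letter names (F-G), so the interval is some kind of second.
Counting semitones, F#5→G#5 is 2, which is the major second.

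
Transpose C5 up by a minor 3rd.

Three letter names up from C: E.
Moving 3 semitones up from C5 (the size of a minor third) reaches Eb5.

Eb5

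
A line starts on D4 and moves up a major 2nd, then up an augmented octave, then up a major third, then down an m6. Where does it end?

Up a major second from D4: E4 (2 semitones up).
E4 up an augmented octave → E#5 (13 semitones).
Up a major third from E#5: G##5 (4 semitones up).
Down a minor sixth from G##5: B##4 (8 semitones down).

B##4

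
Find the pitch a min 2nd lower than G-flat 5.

Two letter names down from G: F.
Moving 1 semitone down from Gb5 (the size of a minor second) reaches F5.

F 5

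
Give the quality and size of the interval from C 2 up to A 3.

major 13th

C to A spans six letter names (C-D-E-F-G-A), plus an octave: a thirteenth.
Counting semitones, C2→A3 is 21, which is the major thirteenth.
(Equivalently, a compound major sixth: a major sixth plus an octave.)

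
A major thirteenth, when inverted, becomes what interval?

minor 3rd

First reduce the compound major thirteenth to its simple form, a major sixth.
Interval numbers invert to sum to nine: 6 + 3 = 9, so a sixth inverts to a third.
The quality also flips — major becomes minor — giving a minor third.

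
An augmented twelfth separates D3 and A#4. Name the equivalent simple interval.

augmented 5th

Each octave removed subtracts seven from the number: 12 − 7 = 5.
So an augmented twelfth is an octave plus an augmented fifth. The quality is unchanged.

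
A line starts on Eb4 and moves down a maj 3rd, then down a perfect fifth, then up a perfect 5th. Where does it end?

Cb4

A major third down from Eb4 is Cb4.
Down a perfect fifth from Cb4: Fb3 (7 semitones down).
A perfect fifth up from Fb3 is Cb4.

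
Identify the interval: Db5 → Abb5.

diminished 5th

D to A spans five letter names (D-E-F-G-A) — that makes it a fifth of some quality.
Db5 to Abb5 spans 6 semitones — one semitone narrower than the perfect fifth (7) — giving a diminished fifth.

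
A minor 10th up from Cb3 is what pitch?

Three letters up from C (plus an octave) reaches E.
A minor tenth spans 15 semitones, so from Cb3 the target pitch is Ebb4.

Ebb4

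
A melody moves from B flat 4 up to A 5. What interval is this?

M7

B to A spans seven letter names (B-C-D-E-F-G-A): a seventh.
Bb4 to A5 is 11 semitones, matching the major seventh exactly, so the quality is major.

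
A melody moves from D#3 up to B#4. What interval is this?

M13

D to B spans six letter names (D-E-F-G-A-B), plus an octave — that makes it a thirteenth of some quality.
D#3 to B#4 is 21 semitones, matching the major thirteenth exactly, so the quality is major.
(Equivalently, a compound major sixth: a major sixth plus an octave.)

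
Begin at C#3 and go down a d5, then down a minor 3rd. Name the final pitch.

C#3 down a diminished fifth → F##2 (6 semitones).
A minor third down from F##2 is D##2.

D##2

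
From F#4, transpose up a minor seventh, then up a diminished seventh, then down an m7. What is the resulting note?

Eb5

A minor seventh up from F#4 is E5.
A diminished seventh up from E5 is Db6.
A minor seventh down from Db6 is Eb5.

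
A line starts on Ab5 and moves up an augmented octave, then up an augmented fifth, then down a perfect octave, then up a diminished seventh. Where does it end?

D7

Up an augmented octave from Ab5: A6 (13 semitones up).
Up an augmented fifth from A6: E#7 (8 semitones up).
Down a perfect octave from E#7: E#6 (12 semitones down).
A diminished seventh up from E#6 is D7.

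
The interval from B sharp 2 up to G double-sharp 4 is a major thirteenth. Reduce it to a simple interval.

major 6th

Each octave removed subtracts seven from the number: 13 − 7 = 6.
Quality carries through unchanged, so the simple form is a major sixth.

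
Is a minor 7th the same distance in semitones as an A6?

Yes

Both span 10 semitones: a minor seventh and an augmented sixth are the same chromatic distance.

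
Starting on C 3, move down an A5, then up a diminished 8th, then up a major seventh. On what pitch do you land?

Down an augmented fifth from C3: Fb2 (8 semitones down).
Up a diminished octave from Fb2: Fbb3 (11 semitones up).
Up a major seventh from Fbb3: Ebb4 (11 semitones up).

E double-flat 4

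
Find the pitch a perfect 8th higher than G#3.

The letter stays G (same as the start), shifted an octave up.
A perfect octave spans 12 semitones, so from G#3 the target pitch is G#4.

G#4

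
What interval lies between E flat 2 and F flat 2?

E to F spans two letter names (E-F) — that makes it a second of some quality.
At 1 semitone, Eb2→Fb2 falls one short of a major second: minor.

m2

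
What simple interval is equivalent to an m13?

Take out an octave (7 from the number): 13 − 7 = 6.
So a minor thirteenth is an octave plus a minor sixth. The quality is unchanged.

m6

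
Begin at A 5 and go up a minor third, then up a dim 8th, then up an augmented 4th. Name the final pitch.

A5 up a minor third → C6 (3 semitones).
Up a diminished octave from C6: Cb7 (11 semitones up).
Up an augmented fourth from Cb7: F7 (6 semitones up).

F 7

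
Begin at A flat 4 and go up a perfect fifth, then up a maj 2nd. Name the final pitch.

A perfect fifth up from Ab4 is Eb5.
A major second up from Eb5 is F5.

F 5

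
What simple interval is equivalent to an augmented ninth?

Subtracting seven from the interval number removes an octave: 9 − 7 = 2.
So an augmented ninth is an octave plus an augmented second. The quality is unchanged.

augmented second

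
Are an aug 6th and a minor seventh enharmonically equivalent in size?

An augmented sixth spans 10 semitones, and a minor seventh also spans 10 semitones — they're enharmonic.

Yes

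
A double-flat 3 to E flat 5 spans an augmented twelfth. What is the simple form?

augmented fifth

Subtracting seven from the interval number removes an octave: 12 − 7 = 5.
So an augmented twelfth is an octave plus an augmented fifth. The quality is unchanged.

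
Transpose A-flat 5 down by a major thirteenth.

Six letters down from A (plus an octave) reaches C.
A major thirteenth spans 21 semitones, so from Ab5 the target pitch is Cb4.

C-flat 4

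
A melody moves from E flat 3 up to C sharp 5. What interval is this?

augmented 13th

E to C spans six letter names (E-F-G-A-B-C), plus an octave — that makes it a thirteenth of some quality.
Eb3 to C#5 spans 22 semitones — one semitone wider than the major thirteenth (21) — giving an augmented thirteenth.
(Equivalently, a compound augmented sixth: an augmented sixth plus an octave.)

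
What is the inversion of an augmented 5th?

d4

The rule of nine gives the new number: 9 − 5 = 4, so a fifth becomes a fourth.
Quality inverts too: augmented becomes diminished. That makes the inversion a diminished fourth.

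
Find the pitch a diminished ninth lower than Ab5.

G#4

The ninth's letter: A down two letter names plus an octave → G.
Moving 12 semitones down from Ab5 (the size of a diminished ninth) reaches G#4.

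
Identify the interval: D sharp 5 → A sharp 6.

perfect 12th

D to A spans five letter names (D-E-F-G-A), plus an octave, so the interval is some kind of twelfth.
D#5 to A#6 is 19 semitones, matching the perfect twelfth exactly, so the quality is perfect.
(Equivalently, a compound perfect fifth: a perfect fifth plus an octave.)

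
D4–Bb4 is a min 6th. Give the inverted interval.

The rule of nine gives the new number: 9 − 6 = 3, so a sixth becomes a third.
And minor becomes major under inversion, so we get a major third.

M3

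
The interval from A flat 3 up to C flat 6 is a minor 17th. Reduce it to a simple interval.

Subtracting seven from the interval number removes an octave: 17 − 14 = 3.
That makes a minor seventeenth a compound minor third — 2 octaves plus a minor third.

minor 3rd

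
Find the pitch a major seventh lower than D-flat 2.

E-double-flat 1

Counting seven letter names down from D lands on E.
A major seventh spans 11 semitones, so from Db2 the target pitch is Ebb1.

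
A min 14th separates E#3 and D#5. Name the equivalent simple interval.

minor seventh

Each octave removed subtracts seven from the number: 14 − 7 = 7.
That makes a minor fourteenth a compound minor seventh — an octave plus a minor seventh.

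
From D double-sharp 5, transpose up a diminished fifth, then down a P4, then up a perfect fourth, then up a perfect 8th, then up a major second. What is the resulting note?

Up a diminished fifth from D##5: A#5 (6 semitones up).
Down a perfect fourth from A#5: E#5 (5 semitones down).
E#5 up a perfect fourth → A#5 (5 semitones).
A#5 up a perfect octave → A#6 (12 semitones).
A#6 up a major second → B#6 (2 semitones).

B sharp 6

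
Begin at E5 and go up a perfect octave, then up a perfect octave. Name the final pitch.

E7

E5 up a perfect octave → E6 (12 semitones).
A perfect octave up from E6 is E7.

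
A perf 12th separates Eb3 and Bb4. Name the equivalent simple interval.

Subtracting seven from the interval number removes an octave: 12 − 7 = 5.
So a perfect twelfth is an octave plus a perfect fifth. The quality is unchanged.

perfect 5th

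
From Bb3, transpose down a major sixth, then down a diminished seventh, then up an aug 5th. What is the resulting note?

Bb3 down a major sixth → Db3 (9 semitones).
Down a diminished seventh from Db3: E2 (9 semitones down).
An augmented fifth up from E2 is B#2.

B#2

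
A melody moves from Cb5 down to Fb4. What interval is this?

perfect 5th

Descending from Cb5 to Fb4 is the same interval as ascending Fb4 to Cb5.
F to C spans five letter names (F-G-A-B-C), so the interval is some kind of fifth.
The perfect fifth spans 7 semitones, and Fb4 to Cb5 is exactly 7 semitones — so this is a perfect fifth.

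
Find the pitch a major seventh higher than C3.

Seven letter names up from C: B.
A major seventh spans 11 semitones, so from C3 the target pitch is B3.

B3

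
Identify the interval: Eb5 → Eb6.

E to E is the same letter name, plus an octave — that makes it an octave of some quality.
Counting semitones, Eb5→Eb6 is 12, which is the perfect octave.

P8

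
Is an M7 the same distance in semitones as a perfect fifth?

A major seventh spans 11 semitones; a perfect fifth spans 7 semitones. They differ by 4.

No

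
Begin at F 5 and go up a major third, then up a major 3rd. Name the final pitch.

Up a major third from F5: A5 (4 semitones up).
A5 up a major third → C#6 (4 semitones).

C sharp 6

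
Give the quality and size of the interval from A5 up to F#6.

A to F spans six letter names (A-B-C-D-E-F) — that makes it a sixth of some quality.
Counting semitones, A5→F#6 is 9, which is the major sixth.

major 6th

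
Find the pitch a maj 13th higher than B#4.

Six letters up from B (plus an octave) reaches G.
Moving 21 semitones up from B#4 (the size of a major thirteenth) reaches G##6.

G##6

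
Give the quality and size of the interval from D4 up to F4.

minor third

D to F spans three letter names (D-E-F), so the interval is some kind of third.
D4 to F4 is 3 semitones, a half step short of the major third (4), so this is minor.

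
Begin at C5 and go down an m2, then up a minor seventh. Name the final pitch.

A5

Down a minor second from C5: B4 (1 semitone down).
Up a minor seventh from B4: A5 (10 semitones up).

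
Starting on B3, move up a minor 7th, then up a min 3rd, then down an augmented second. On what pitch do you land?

Bbb4

Up a minor seventh from B3: A4 (10 semitones up).
A4 up a minor third → C5 (3 semitones).
C5 down an augmented second → Bbb4 (3 semitones).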